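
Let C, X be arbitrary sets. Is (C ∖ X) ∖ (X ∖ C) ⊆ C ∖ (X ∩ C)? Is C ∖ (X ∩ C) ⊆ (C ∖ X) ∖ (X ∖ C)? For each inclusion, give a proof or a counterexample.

Both inclusions hold; the sets are equal.

Forward inclusion. Let x ∈ (C ∖ X) ∖ (X ∖ C). Then x ∈ C and x ∉ X, from which x ∈ C ∖ (X ∩ C).

Reverse inclusion. Let x ∈ C ∖ (X ∩ C). Then x ∈ C and x ∉ X, from which x ∈ (C ∖ X) ∖ (X ∖ C).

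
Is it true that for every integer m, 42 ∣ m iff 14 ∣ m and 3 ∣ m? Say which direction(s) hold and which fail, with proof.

Both directions hold; the statement is true.

(⇒) If 42 ∣ m, write m = 42q. Since 42 = 3·14, m = 14·(3q), so 14 ∣ m; and since 42 = 14·3, m = 3·(14q), so 3 ∣ m.

(⇐) Suppose 14 ∣ m and 3 ∣ m. Any common multiple of 14 and 3 is a multiple of their lcm; here gcd(14, 3) = 1, so lcm(14, 3) = 14·3 = 42, so 42 ∣ m.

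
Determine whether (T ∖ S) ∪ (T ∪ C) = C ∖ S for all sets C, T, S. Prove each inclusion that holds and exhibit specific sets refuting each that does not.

(⊆) fails; (⊇) holds.

Forward inclusion. This inclusion fails. Take C = ∅, T = {1}, S = ∅; then 1 ∈ (T ∖ S) ∪ (T ∪ C) but 1 ∉ C ∖ S.

Reverse inclusion. Let x ∈ C ∖ S. Then either x ∈ C and x ∉ T, S; or x ∈ C ∩ T and x ∉ S. In each case x ∈ (T ∖ S) ∪ (T ∪ C), so C ∖ S ⊆ (T ∖ S) ∪ (T ∪ C).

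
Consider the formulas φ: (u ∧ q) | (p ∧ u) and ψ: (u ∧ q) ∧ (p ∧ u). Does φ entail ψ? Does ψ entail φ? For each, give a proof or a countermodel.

(⇒) This fails. Under u = T, q = T, p = F, the left side is true but the right side is false.

(⇐) Assume the antecedent. If u is true, the antecedent forces (u = T, q = T, p = T), and (u ∧ q) | (p ∧ u) holds there. If u is false, the antecedent cannot hold. Either way (u ∧ q) | (p ∧ u) holds.

The forward direction fails; the converse holds.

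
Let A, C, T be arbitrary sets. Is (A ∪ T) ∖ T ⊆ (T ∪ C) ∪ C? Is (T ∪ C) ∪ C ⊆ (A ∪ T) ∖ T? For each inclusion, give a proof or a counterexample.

(⟹) This inclusion fails. Take A = {1}, C = ∅, T = ∅; then 1 ∈ (A ∪ T) ∖ T but 1 ∉ (T ∪ C) ∪ C.

(⟸) This inclusion fails. Take A = ∅, C = {1}, T = ∅; then 1 ∈ (T ∪ C) ∪ C but 1 ∉ (A ∪ T) ∖ T.

Both inclusions fail.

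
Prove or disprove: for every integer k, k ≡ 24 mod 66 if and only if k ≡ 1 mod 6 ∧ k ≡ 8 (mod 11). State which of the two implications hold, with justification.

Forward direction. This fails: k = 24 gives 24 ≡ 24 (mod 66) but 24 ≡ 0 (mod 6), so the conjunction on the right does not hold.

Converse. This fails: k = 19 satisfies both congruences on the right (19 ≡ 1 mod 6 and 19 ≡ 8 mod 11) yet 19 ≡ 19 (mod 66), not 24.

(⇒) fails and (⇐) fails.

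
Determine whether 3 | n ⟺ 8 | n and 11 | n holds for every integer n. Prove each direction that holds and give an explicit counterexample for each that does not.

Forward direction. This fails: take n = 3. Certainly 3 ∣ 3, but 8 ∤ 3.

Converse. This fails: take n = 88. Both 8 ∣ 88 and 11 ∣ 88, yet 88 is not a multiple of 3 (since 88 = 29·3 + 1), so 3 ∤ 88.

Neither implication holds.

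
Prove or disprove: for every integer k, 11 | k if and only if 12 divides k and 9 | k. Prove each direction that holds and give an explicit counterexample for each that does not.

(⇒) fails and (⇐) fails.

(⇒) This fails: take k = 11. Certainly 11 ∣ 11, but 12 ∤ 11.

(⇐) This fails: take k = 36. Both 12 ∣ 36 and 9 ∣ 36, yet 36 is not a multiple of 11 (since 36 = 3·11 + 3), so 11 ∤ 36.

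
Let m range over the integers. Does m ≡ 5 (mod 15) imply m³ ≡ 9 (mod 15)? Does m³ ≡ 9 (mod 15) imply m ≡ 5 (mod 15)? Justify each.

Neither direction holds.

Forward direction. This fails: take m = 5. Then 5 ≡ 5 (mod 15), but 5³ = 125 ≡ 5 (mod 15), not 9.

Converse. This fails: take m = 9. Then 9³ = 729 ≡ 9 (mod 15), yet 9 ≡ 9 (mod 15), not 5.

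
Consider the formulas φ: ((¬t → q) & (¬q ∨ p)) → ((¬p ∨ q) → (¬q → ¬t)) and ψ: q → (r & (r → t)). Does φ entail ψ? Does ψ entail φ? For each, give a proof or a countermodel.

(→) This fails. Under p = F, q = T, r = F, t = F, the left side is true but the right side is false.

(←) This fails. Under p = F, q = F, r = F, t = T, the left side is false but the right side is true.

Neither direction holds.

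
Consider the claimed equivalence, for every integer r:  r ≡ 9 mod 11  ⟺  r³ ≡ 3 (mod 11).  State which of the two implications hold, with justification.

(⇐) Suppose r³ ≡ 3 (mod 11). The only residue r in {0, …, 10} with r³ ≡ 3 (mod 11) is r = 9, so r ≡ 9 (mod 11).

(⇒) Suppose r ≡ 9 mod 11. Write r = 11j + 9. Then (11j + 9)³ = 1331j³ + 3267j² + 2673j + 729 = 11(121j³ + 297j² + 243j + 66) + 3, so r³ ≡ 3 (mod 11).

Both directions hold.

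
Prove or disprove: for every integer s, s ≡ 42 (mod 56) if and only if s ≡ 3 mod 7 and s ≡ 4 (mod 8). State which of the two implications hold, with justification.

(⇒) This fails: s = 42 gives 42 ≡ 42 (mod 56) but 42 ≡ 0 (mod 7), so the conjunction on the right does not hold.

(⇐) This fails: s = 52 satisfies both congruences on the right (52 ≡ 3 mod 7 and 52 ≡ 4 mod 8) yet 52 ≡ 52 (mod 56), not 42.

(⇒) fails and (⇐) fails.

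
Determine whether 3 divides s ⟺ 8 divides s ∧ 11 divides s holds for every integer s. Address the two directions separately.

Neither direction holds.

[⇒] This fails: take s = 3. Certainly 3 ∣ 3, but 8 ∤ 3.

[⇐] This fails: take s = 88. Both 8 ∣ 88 and 11 ∣ 88, yet 88 is not a multiple of 3 (since 88 = 29·3 + 1), so 3 ∤ 88.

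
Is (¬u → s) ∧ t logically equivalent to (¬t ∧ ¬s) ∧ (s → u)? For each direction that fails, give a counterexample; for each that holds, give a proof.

(⇒) fails and (⇐) fails.

(⟹) This fails. Under s = T, u = F, t = T, the left side is true but the right side is false.

(⟸) This fails. Under s = F, u = F, t = F, the left side is false but the right side is true.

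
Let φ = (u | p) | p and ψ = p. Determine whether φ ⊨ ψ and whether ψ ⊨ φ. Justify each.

(→) This fails. Under p = F, u = T, the left side is true but the right side is false.

(←) Assume the antecedent. If p is true, (u | p) | p reduces to true regardless of the other variables. If p is false, the antecedent cannot hold. Either way (u | p) | p holds.

The forward direction fails; the converse holds.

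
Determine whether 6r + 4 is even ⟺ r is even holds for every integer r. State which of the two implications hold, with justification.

(⇒) fails; (⇐) holds.

[⇒] This fails: take r = 3. Then 6r + 4 = 22, which is even, yet r = 3 is odd, not even.

[⇐] Suppose r is even. Since 6 is even, 6r is even for every r, so 6r + 4 has the same parity as 4, which is even. Hence 6r + 4 is even.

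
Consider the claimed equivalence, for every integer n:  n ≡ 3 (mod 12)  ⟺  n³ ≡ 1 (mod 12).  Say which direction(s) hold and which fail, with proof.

Both directions fail.

[⇒] This fails: take n = 3. Then 3 ≡ 3 (mod 12), but 3³ = 27 ≡ 3 (mod 12), not 1.

[⇐] This fails: take n = 1. Then 1³ = 1 ≡ 1 (mod 12), yet 1 ≡ 1 (mod 12), not 3.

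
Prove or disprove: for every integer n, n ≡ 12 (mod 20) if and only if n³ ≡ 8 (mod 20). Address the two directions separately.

[⇒] Suppose n ≡ 12 (mod 20). Write n = 20j + 12. Then (20j + 12)³ = 8000j³ + 14400j² + 8640j + 1728 = 20(400j³ + 720j² + 432j + 86) + 8, so n³ ≡ 8 (mod 20).

[⇐] This fails: take n = 2. Then 2³ = 8 ≡ 8 (mod 20), yet 2 ≡ 2 (mod 20), not 12.

The forward direction holds; the converse fails.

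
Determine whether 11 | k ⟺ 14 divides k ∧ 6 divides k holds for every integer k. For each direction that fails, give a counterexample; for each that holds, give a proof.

(⇒) This fails: take k = 11. Certainly 11 ∣ 11, but 14 ∤ 11.

(⇐) This fails: take k = 42. Both 14 ∣ 42 and 6 ∣ 42, yet 42 is not a multiple of 11 (since 42 = 3·11 + 9), so 11 ∤ 42.

Neither direction holds.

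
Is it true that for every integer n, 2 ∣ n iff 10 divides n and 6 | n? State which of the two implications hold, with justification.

Not equivalent: only (⇐) holds.

Forward direction. This fails: take n = 2. Certainly 2 ∣ 2, but 10 ∤ 2.

Converse. Suppose 10 ∣ n and 6 ∣ n. Any common multiple of 10 and 6 is a multiple of their lcm; here lcm(10, 6) = 10·6/gcd(10, 6) = 60/2 = 30, so 30 ∣ n. Since 2 ∣ 30, it follows that 2 ∣ n.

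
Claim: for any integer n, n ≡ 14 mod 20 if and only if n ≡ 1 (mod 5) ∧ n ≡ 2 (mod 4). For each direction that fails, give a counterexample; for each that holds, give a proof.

Neither direction holds.

(⟹) This fails: n = 14 gives 14 ≡ 14 (mod 20) but 14 ≡ 4 (mod 5), so the conjunction on the right does not hold.

(⟸) This fails: n = 6 satisfies both congruences on the right (6 ≡ 1 mod 5 and 6 ≡ 2 mod 4) yet 6 ≡ 6 (mod 20), not 14.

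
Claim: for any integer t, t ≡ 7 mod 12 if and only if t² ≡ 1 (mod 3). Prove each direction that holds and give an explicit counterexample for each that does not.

Not equivalent: only (⇒) holds.

(⟹) Suppose t ≡ 7 (mod 12). Then t² ≡ 7² = 49 (mod 12), and since 3 ∣ 12, also t² ≡ 1 (mod 3).

(⟸) This fails: take t = 1. Then 1² = 1 ≡ 1 (mod 3), yet 1 ≡ 1 (mod 12), not 7.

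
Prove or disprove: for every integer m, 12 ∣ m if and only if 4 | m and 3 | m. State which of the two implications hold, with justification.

Both implications hold.

Converse. Suppose 4 ∣ m and 3 ∣ m. Any common multiple of 4 and 3 is a multiple of their lcm; here gcd(4, 3) = 1, so lcm(4, 3) = 4·3 = 12, so 12 ∣ m.

Forward direction. If 12 ∣ m, write m = 12q. Since 12 = 3·4, m = 4·(3q), so 4 ∣ m; and since 12 = 4·3, m = 3·(4q), so 3 ∣ m.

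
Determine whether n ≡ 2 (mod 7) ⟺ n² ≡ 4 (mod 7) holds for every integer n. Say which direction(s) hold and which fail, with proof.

Converse. This fails: take n = 5. Then 5² = 25 ≡ 4 (mod 7), yet 5 ≡ 5 (mod 7), not 2.

Forward direction. Suppose n ≡ 2 (mod 7). Write n = 7j + 2. Then (7j + 2)² = 49j² + 28j + 4 = 7(7j² + 4j) + 4, so n² ≡ 4 (mod 7).

Only the forward implication holds.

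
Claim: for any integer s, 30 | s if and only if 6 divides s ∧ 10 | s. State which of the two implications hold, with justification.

Both implications hold.

(→) If 30 ∣ s, write s = 30q. Since 30 = 5·6, s = 6·(5q), so 6 ∣ s; and since 30 = 3·10, s = 10·(3q), so 10 ∣ s.

(←) Suppose 6 ∣ s and 10 ∣ s. Any common multiple of 6 and 10 is a multiple of their lcm; here lcm(6, 10) = 6·10/gcd(6, 10) = 60/2 = 30, so 30 ∣ s.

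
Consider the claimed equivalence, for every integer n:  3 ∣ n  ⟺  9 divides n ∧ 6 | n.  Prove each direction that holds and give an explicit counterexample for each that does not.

(⟹) This fails: take n = 3. Certainly 3 ∣ 3, but 9 ∤ 3.

(⟸) Suppose 9 ∣ n and 6 ∣ n. Any common multiple of 9 and 6 is a multiple of their lcm; here lcm(9, 6) = 9·6/gcd(9, 6) = 54/3 = 18, so 18 ∣ n. Since 3 ∣ 18, it follows that 3 ∣ n.

The forward direction fails; the converse holds.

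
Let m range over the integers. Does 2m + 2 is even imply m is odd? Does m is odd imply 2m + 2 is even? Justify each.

(→) This fails: take m = 0. Then 2m + 2 = 2, which is even, yet m = 0 is even, not odd.

(←) Suppose m is odd. Since 2 is even, 2m is even for every m, so 2m + 2 has the same parity as 2, which is even. Hence 2m + 2 is even.

(⇒) fails; (⇐) holds.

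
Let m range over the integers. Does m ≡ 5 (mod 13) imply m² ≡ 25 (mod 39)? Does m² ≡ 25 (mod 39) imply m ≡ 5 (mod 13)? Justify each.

Forward direction. This fails: take m = 18. Then 18 ≡ 5 (mod 13), but 18² = 324 ≡ 12 (mod 39), not 25.

Converse. This fails: take m = 8. Then 8² = 64 ≡ 25 (mod 39), yet 8 ≡ 8 (mod 13), not 5.

Neither direction holds.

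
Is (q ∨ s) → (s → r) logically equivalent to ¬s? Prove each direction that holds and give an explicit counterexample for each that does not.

(⟹) This fails. Under q = F, r = T, s = T, the left side is true but the right side is false.

(⟸) Assume the antecedent. If q is true, the antecedent forces (q = T, r = F, s = F) or (q = T, r = T, s = F), and (q ∨ s) → (s → r) holds there. If q is false, the antecedent forces (q = F, r = F, s = F) or (q = F, r = T, s = F), and (q ∨ s) → (s → r) holds there. Either way (q ∨ s) → (s → r) holds.

The forward direction fails; the converse holds.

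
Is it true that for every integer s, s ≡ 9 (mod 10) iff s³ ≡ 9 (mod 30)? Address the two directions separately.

(⇒) fails; (⇐) holds.

(←) The residues r modulo 30 with r³ ≡ 9 (mod 30) are exactly {9}, and each is ≡ 9 (mod 10).

(→) This fails: take s = 19. Then 19 ≡ 9 (mod 10), but 19³ = 6859 ≡ 19 (mod 30), not 9.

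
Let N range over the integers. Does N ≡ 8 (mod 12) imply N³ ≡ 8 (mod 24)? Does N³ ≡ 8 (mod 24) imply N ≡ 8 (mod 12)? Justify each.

The forward direction holds; the converse fails.

(←) This fails: take N = 2. Then 2³ = 8 ≡ 8 (mod 24), yet 2 ≡ 2 (mod 12), not 8.

(→) Suppose N ≡ 8 (mod 12). Working modulo 24, N ∈ {8, 20}; for each such r, r³ ≡ 8 (mod 24).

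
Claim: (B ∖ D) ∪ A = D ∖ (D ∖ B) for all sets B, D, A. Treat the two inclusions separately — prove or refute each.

(⊆) fails and (⊇) fails.

Forward inclusion. This inclusion fails. Take B = {1}, D = ∅, A = ∅; then 1 ∈ (B ∖ D) ∪ A but 1 ∉ D ∖ (D ∖ B).

Reverse inclusion. This inclusion fails. Take B = {1}, D = {1}, A = ∅; then 1 ∈ D ∖ (D ∖ B) but 1 ∉ (B ∖ D) ∪ A.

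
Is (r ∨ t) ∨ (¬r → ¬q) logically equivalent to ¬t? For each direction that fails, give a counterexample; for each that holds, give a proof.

Both directions fail.

[⇒] This fails. Under r = F, t = T, q = F, the left side is true but the right side is false.

[⇐] This fails. Under r = F, t = F, q = T, the left side is false but the right side is true.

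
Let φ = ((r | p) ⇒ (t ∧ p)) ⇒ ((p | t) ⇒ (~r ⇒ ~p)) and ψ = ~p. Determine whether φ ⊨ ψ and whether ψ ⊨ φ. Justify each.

Only the converse holds.

(⟹) This fails. Under t = F, p = T, r = F, the left side is true but the right side is false.

(⟸) Assume the antecedent. If t is true, the antecedent forces (t = T, p = F, r = F) or (t = T, p = F, r = T), and the consequent holds there. If t is false, the consequent reduces to true regardless of the other variables. Either way the consequent holds.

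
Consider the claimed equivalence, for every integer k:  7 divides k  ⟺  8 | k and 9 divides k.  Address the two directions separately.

Neither implication holds.

Forward direction. This fails: take k = 7. Certainly 7 ∣ 7, but 8 ∤ 7.

Converse. This fails: take k = 72. Both 8 ∣ 72 and 9 ∣ 72, yet 72 is not a multiple of 7 (since 72 = 10·7 + 2), so 7 ∤ 72.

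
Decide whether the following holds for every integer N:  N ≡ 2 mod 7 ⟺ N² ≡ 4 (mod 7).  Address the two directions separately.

(⟹) Suppose N ≡ 2 mod 7. Write N = 7j + 2. Then (7j + 2)² = 49j² + 28j + 4 = 7(7j² + 4j) + 4, so N² ≡ 4 (mod 7).

(⟸) This fails: take N = 5. Then 5² = 25 ≡ 4 (mod 7), yet 5 ≡ 5 (mod 7), not 2.

Only the forward direction holds.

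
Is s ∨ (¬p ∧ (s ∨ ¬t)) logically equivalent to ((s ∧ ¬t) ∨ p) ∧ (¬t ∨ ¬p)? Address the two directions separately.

(⇒) This fails. Under s = F, p = F, t = F, the left side is true but the right side is false.

(⇐) This fails. Under s = F, p = T, t = F, the left side is false but the right side is true.

Neither implication holds.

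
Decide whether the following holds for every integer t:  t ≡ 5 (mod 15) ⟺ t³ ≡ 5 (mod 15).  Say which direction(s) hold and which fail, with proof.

(→) Suppose t ≡ 5 (mod 15). Write t = 15j + 5. Then (15j + 5)³ = 3375j³ + 3375j² + 1125j + 125 = 15(225j³ + 225j² + 75j + 8) + 5, so t³ ≡ 5 (mod 15).

(←) Conversely, suppose t³ ≡ 5 (mod 15). The only residue r in {0, …, 14} with r³ ≡ 5 (mod 15) is r = 5, so t ≡ 5 (mod 15).

Both directions hold.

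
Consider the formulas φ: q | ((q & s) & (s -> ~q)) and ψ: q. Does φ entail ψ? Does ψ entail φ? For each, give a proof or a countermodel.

Forward direction. Assume the antecedent. If q is true, q reduces to true regardless of the other variables. If q is false, the antecedent cannot hold. Either way q holds.

Converse. Assume the antecedent. If q is true, q | ((q & s) & (s -> ~q)) reduces to true regardless of the other variables. If q is false, the antecedent cannot hold. Either way q | ((q & s) & (s -> ~q)) holds.

Both directions hold.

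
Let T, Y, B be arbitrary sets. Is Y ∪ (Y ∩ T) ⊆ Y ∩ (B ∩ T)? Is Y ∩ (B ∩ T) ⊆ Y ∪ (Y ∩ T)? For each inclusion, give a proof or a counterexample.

(⊆) This inclusion fails. Take T = ∅, Y = {1}, B = ∅; then 1 ∈ Y ∪ (Y ∩ T) but 1 ∉ Y ∩ (B ∩ T).

(⊇) Let x ∈ Y ∩ (B ∩ T). Then x ∈ T ∩ Y ∩ B, from which x ∈ Y ∪ (Y ∩ T).

The sets are not equal: only the reverse inclusion holds.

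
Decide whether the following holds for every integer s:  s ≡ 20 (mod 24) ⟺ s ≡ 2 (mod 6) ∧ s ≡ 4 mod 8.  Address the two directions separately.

Equivalent; both directions hold.

(⟹) Suppose s ≡ 20 (mod 24); write s = 24j + 20. Since 6 ∣ 24, reducing mod 6 gives s ≡ 20 ≡ 2 (mod 6); since 8 ∣ 24, reducing mod 8 gives s ≡ 20 ≡ 4 (mod 8).

(⟸) Conversely, if s ≡ 2 (mod 6) and s ≡ 4 (mod 8), then by the Chinese remainder theorem s ≡ 20 (mod 24). This is exactly s ≡ 20 (mod 24).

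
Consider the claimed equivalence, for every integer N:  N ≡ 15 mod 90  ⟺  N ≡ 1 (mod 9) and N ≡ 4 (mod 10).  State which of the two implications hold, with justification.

(⇒) fails and (⇐) fails.

(⟹) This fails: N = 15 gives 15 ≡ 15 (mod 90) but 15 ≡ 6 (mod 9), so the conjunction on the right does not hold.

(⟸) This fails: N = 64 satisfies both congruences on the right (64 ≡ 1 mod 9 and 64 ≡ 4 mod 10) yet 64 ≡ 64 (mod 90), not 15.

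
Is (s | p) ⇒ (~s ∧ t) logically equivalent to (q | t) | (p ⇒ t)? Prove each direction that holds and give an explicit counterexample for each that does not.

(→) Assume the antecedent. If t is true, (q | t) | (p ⇒ t) reduces to true regardless of the other variables. If t is false, the antecedent forces (q = F, t = F, s = F, p = F) or (q = T, t = F, s = F, p = F), and (q | t) | (p ⇒ t) holds there. Either way (q | t) | (p ⇒ t) holds.

(←) This fails. Under q = F, t = F, s = T, p = F, the left side is false but the right side is true.

(⇒) holds; (⇐) fails.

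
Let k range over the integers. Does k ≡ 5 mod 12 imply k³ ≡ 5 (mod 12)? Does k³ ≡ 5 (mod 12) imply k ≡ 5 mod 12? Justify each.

The biconditional holds.

[⇒] Suppose k ≡ 5 mod 12. Write k = 12j + 5. Then (12j + 5)³ = 1728j³ + 2160j² + 900j + 125 = 12(144j³ + 180j² + 75j + 10) + 5, so k³ ≡ 5 (mod 12).

[⇐] For the converse, argue contrapositively. If k ≢ 5 (mod 12), then k is congruent to one of 0, 1, 2, 3, 4, 6, 7, 8, 9, 10, 11 modulo 12, and these give k³ ≡ 0, 1, 8, 3, 4, 0, 7, 8, 9, 4, 11 respectively — never 5.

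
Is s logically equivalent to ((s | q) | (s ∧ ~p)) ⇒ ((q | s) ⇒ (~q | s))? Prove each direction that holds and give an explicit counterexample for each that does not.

(⇒) holds; (⇐) fails.

[⇒] Assume the antecedent. If q is true, the antecedent forces (q = T, s = T, p = F) or (q = T, s = T, p = T), and the consequent holds there. If q is false, the consequent reduces to true regardless of the other variables. Either way the consequent holds.

[⇐] This fails. Under q = F, s = F, p = F, the left side is false but the right side is true.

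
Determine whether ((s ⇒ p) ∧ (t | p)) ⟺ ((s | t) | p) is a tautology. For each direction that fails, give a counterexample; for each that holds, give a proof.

(⇒) holds; (⇐) fails.

(←) This fails. Under t = F, p = F, s = T, the left side is false but the right side is true.

(→) Assume the antecedent. If t is true, (s | t) | p reduces to true regardless of the other variables. If t is false, the antecedent forces (t = F, p = T, s = F) or (t = F, p = T, s = T), and (s | t) | p holds there. Either way (s | t) | p holds.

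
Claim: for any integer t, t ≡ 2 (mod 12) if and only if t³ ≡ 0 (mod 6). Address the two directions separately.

Both directions fail.

(⇒) This fails: take t = 2. Then 2 ≡ 2 (mod 12), but 2³ = 8 ≡ 2 (mod 6), not 0.

(⇐) This fails: take t = 0. Then 0³ = 0 ≡ 0 (mod 6), yet 0 ≡ 0 (mod 12), not 2.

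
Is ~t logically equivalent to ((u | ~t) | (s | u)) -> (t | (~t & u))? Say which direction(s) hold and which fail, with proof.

[⇒] This fails. Under s = F, u = F, t = F, the left side is true but the right side is false.

[⇐] This fails. Under s = F, u = F, t = T, the left side is false but the right side is true.

Neither implication holds.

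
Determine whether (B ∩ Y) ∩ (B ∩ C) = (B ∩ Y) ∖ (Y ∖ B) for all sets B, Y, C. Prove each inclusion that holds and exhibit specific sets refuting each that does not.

(⊆) Let x ∈ (B ∩ Y) ∩ (B ∩ C). Then x ∈ B ∩ Y ∩ C, from which x ∈ (B ∩ Y) ∖ (Y ∖ B).

(⊇) This inclusion fails. Take B = {1}, Y = {1}, C = ∅; then 1 ∈ (B ∩ Y) ∖ (Y ∖ B) but 1 ∉ (B ∩ Y) ∩ (B ∩ C).

The sets are not equal: only the forward inclusion holds.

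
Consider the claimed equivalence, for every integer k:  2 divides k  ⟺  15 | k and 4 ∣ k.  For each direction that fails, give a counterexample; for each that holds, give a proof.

Converse. Suppose 15 ∣ k and 4 ∣ k. Any common multiple of 15 and 4 is a multiple of their lcm; here gcd(15, 4) = 1, so lcm(15, 4) = 15·4 = 60, so 60 ∣ k. Since 2 ∣ 60, it follows that 2 ∣ k.

Forward direction. This fails: take k = 2. Certainly 2 ∣ 2, but 15 ∤ 2.

(⇒) fails; (⇐) holds.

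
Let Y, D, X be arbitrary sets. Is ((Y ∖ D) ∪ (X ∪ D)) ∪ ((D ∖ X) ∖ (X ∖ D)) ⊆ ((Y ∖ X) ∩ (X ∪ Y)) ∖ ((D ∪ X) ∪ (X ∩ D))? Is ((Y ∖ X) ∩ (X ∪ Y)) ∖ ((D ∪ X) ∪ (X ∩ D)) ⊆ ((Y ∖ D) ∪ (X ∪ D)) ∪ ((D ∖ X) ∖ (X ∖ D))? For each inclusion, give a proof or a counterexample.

(⊆) fails; (⊇) holds.

(⊇) Let x ∈ ((Y ∖ X) ∩ (X ∪ Y)) ∖ ((D ∪ X) ∪ (X ∩ D)). Then x ∈ Y and x ∉ D, X, from which x ∈ ((Y ∖ D) ∪ (X ∪ D)) ∪ ((D ∖ X) ∖ (X ∖ D)).

(⊆) This inclusion fails. Take Y = ∅, D = {1}, X = ∅; then 1 ∈ ((Y ∖ D) ∪ (X ∪ D)) ∪ ((D ∖ X) ∖ (X ∖ D)) but 1 ∉ ((Y ∖ X) ∩ (X ∪ Y)) ∖ ((D ∪ X) ∪ (X ∩ D)).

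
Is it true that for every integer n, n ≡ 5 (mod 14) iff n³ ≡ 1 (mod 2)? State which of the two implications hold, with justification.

(→) Suppose n ≡ 5 (mod 14). Then n³ ≡ 5³ = 125 (mod 14), and since 2 ∣ 14, also n³ ≡ 1 (mod 2).

(←) This fails: take n = 1. Then 1³ = 1 ≡ 1 (mod 2), yet 1 ≡ 1 (mod 14), not 5.

(⇒) holds; (⇐) fails.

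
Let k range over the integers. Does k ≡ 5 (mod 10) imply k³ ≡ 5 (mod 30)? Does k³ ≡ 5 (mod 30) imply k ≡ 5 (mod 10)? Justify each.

(⇐) The residues r modulo 30 with r³ ≡ 5 (mod 30) are exactly {5}, and each is ≡ 5 (mod 10).

(⇒) This fails: take k = 15. Then 15 ≡ 5 (mod 10), but 15³ = 3375 ≡ 15 (mod 30), not 5.

Only the reverse direction holds.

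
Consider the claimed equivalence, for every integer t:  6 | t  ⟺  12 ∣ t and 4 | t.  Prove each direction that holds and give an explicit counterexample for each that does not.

(⇒) This fails: take t = 6. Certainly 6 ∣ 6, but 12 ∤ 6.

(⇐) Suppose 12 ∣ t and 4 ∣ t. Any common multiple of 12 and 4 is a multiple of their lcm; here lcm(12, 4) = 12·4/gcd(12, 4) = 48/4 = 12, so 12 ∣ t. Since 6 ∣ 12, it follows that 6 ∣ t.

Not equivalent: only (⇐) holds.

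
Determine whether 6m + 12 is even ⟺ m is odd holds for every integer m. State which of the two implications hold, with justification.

Only the converse holds.

(⇒) This fails: take m = 2. Then 6m + 12 = 24, which is even, yet m = 2 is even, not odd.

(⇐) Suppose m is odd. Since 6 is even, 6m is even for every m, so 6m + 12 has the same parity as 12, which is even. Hence 6m + 12 is even.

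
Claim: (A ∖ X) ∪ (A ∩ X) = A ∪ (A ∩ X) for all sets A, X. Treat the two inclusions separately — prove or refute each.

(⊆) Let x ∈ (A ∖ X) ∪ (A ∩ X). Then either x ∈ A and x ∉ X; or x ∈ A ∩ X. In each case x ∈ A ∪ (A ∩ X), so (A ∖ X) ∪ (A ∩ X) ⊆ A ∪ (A ∩ X).

(⊇) Let x ∈ A ∪ (A ∩ X). Then either x ∈ A and x ∉ X; or x ∈ A ∩ X. In each case x ∈ (A ∖ X) ∪ (A ∩ X), so A ∪ (A ∩ X) ⊆ (A ∖ X) ∪ (A ∩ X).

The two sets are equal.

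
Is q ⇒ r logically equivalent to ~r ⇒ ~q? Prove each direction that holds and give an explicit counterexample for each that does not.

(→) Assume the antecedent. If q is true, the antecedent forces (q = T, r = T), and ~r ⇒ ~q holds there. If q is false, ~r ⇒ ~q reduces to true regardless of the other variables. Either way ~r ⇒ ~q holds.

(←) Assume the antecedent. If q is true, the antecedent forces (q = T, r = T), and q ⇒ r holds there. If q is false, q ⇒ r reduces to true regardless of the other variables. Either way q ⇒ r holds.

The biconditional holds.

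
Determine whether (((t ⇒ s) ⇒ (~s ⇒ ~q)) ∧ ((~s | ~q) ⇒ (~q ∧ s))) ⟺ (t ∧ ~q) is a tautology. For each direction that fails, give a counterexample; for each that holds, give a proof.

[⇒] This fails. Under q = F, t = F, s = T, the left side is true but the right side is false.

[⇐] This fails. Under q = F, t = T, s = F, the left side is false but the right side is true.

(⇒) fails and (⇐) fails.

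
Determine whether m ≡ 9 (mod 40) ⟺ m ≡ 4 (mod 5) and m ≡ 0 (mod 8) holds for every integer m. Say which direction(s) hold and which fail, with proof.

Neither direction holds.

(⇒) This fails: m = 9 gives 9 ≡ 9 (mod 40) but 9 ≡ 1 (mod 8), so the conjunction on the right does not hold.

(⇐) This fails: m = 24 satisfies both congruences on the right (24 ≡ 4 mod 5 and 24 ≡ 0 mod 8) yet 24 ≡ 24 (mod 40), not 9.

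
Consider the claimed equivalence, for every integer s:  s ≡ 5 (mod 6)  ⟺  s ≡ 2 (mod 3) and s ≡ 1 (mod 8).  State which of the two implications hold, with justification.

The forward direction fails; the converse holds.

[⇒] This fails: s = 11 gives 11 ≡ 5 (mod 6) but 11 ≡ 3 (mod 8), so the conjunction on the right does not hold.

[⇐] Conversely, if s ≡ 2 (mod 3) and s ≡ 1 (mod 8), then by the Chinese remainder theorem s ≡ 17 (mod 24). Since 17 ≡ 5 (mod 6) and 6 ∣ 24, we get s ≡ 5 (mod 6).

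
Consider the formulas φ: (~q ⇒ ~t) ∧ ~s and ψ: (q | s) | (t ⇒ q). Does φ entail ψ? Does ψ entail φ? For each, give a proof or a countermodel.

(⟹) Assume the antecedent. If q is true, (q | s) | (t ⇒ q) reduces to true regardless of the other variables. If q is false, the antecedent forces (q = F, s = F, t = F), and (q | s) | (t ⇒ q) holds there. Either way (q | s) | (t ⇒ q) holds.

(⟸) This fails. Under q = F, s = T, t = F, the left side is false but the right side is true.

Only the forward direction holds.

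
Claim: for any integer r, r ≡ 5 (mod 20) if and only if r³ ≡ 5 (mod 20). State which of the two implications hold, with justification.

Both directions hold.

Forward direction. Suppose r ≡ 5 (mod 20). Write r = 20j + 5. Then (20j + 5)³ = 8000j³ + 6000j² + 1500j + 125 = 20(400j³ + 300j² + 75j + 6) + 5, so r³ ≡ 5 (mod 20).

Converse. Suppose r³ ≡ 5 (mod 20). The only residue r in {0, …, 19} with r³ ≡ 5 (mod 20) is r = 5, so r ≡ 5 (mod 20).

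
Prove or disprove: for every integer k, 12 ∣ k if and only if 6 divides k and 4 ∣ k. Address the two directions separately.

Both directions hold.

(→) If 12 ∣ k, write k = 12q. Since 12 = 2·6, k = 6·(2q), so 6 ∣ k; and since 12 = 3·4, k = 4·(3q), so 4 ∣ k.

(←) Suppose 6 ∣ k and 4 ∣ k. Any common multiple of 6 and 4 is a multiple of their lcm; here lcm(6, 4) = 6·4/gcd(6, 4) = 24/2 = 12, so 12 ∣ k.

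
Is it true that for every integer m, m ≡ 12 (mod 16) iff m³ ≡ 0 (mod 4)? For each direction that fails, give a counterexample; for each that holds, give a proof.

(⇒) Suppose m ≡ 12 (mod 16). Then m³ ≡ 12³ = 1728 (mod 16), and since 4 ∣ 16, also m³ ≡ 0 (mod 4).

(⇐) This fails: take m = 0. Then 0³ = 0 ≡ 0 (mod 4), yet 0 ≡ 0 (mod 16), not 12.

Only the forward direction holds.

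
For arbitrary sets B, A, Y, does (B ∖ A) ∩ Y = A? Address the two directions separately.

(⊆) fails and (⊇) fails.

Forward inclusion. This inclusion fails. Take B = {1}, A = ∅, Y = {1}; then 1 ∈ (B ∖ A) ∩ Y but 1 ∉ A.

Reverse inclusion. This inclusion fails. Take B = ∅, A = {1}, Y = ∅; then 1 ∈ A but 1 ∉ (B ∖ A) ∩ Y.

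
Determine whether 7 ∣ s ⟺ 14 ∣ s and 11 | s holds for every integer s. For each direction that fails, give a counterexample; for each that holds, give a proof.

Only the converse holds.

[⇒] This fails: take s = 7. Certainly 7 ∣ 7, but 14 ∤ 7.

[⇐] Suppose 14 ∣ s and 11 ∣ s. Any common multiple of 14 and 11 is a multiple of their lcm; here gcd(14, 11) = 1, so lcm(14, 11) = 14·11 = 154, so 154 ∣ s. Since 7 ∣ 154, it follows that 7 ∣ s.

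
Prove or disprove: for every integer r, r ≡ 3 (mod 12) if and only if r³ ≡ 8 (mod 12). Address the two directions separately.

Forward direction. This fails: take r = 3. Then 3 ≡ 3 (mod 12), but 3³ = 27 ≡ 3 (mod 12), not 8.

Converse. This fails: take r = 2. Then 2³ = 8 ≡ 8 (mod 12), yet 2 ≡ 2 (mod 12), not 3.

Neither direction holds.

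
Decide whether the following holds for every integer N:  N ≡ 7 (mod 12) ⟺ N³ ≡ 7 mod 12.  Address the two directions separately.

(→) Suppose N ≡ 7 (mod 12). Write N = 12j + 7. Then (12j + 7)³ = 1728j³ + 3024j² + 1764j + 343 = 12(144j³ + 252j² + 147j + 28) + 7, so N³ ≡ 7 (mod 12).

(←) For the converse, argue contrapositively. If N ≢ 7 (mod 12), then N is congruent to one of 0, 1, 2, 3, 4, 5, 6, 8, 9, 10, 11 modulo 12, and these give N³ ≡ 0, 1, 8, 3, 4, 5, 0, 8, 9, 4, 11 respectively — never 7.

Both directions hold; the statement is true.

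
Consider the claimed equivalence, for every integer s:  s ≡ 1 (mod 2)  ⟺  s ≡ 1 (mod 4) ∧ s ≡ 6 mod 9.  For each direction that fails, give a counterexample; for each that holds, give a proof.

Converse. If s ≡ 1 (mod 4) and s ≡ 6 (mod 9), then by the Chinese remainder theorem s ≡ 33 (mod 36). Since 33 ≡ 1 (mod 2) and 2 ∣ 36, we get s ≡ 1 (mod 2).

Forward direction. This fails: s = 1 gives 1 ≡ 1 (mod 2) but 1 ≡ 1 (mod 9), so the conjunction on the right does not hold.

Only the reverse direction holds.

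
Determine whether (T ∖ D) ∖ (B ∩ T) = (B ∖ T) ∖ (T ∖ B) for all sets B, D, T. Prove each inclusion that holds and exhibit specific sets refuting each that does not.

(⊆) This inclusion fails. Take B = ∅, D = ∅, T = {1}; then 1 ∈ (T ∖ D) ∖ (B ∩ T) but 1 ∉ (B ∖ T) ∖ (T ∖ B).

(⊇) This inclusion fails. Take B = {1}, D = ∅, T = ∅; then 1 ∈ (B ∖ T) ∖ (T ∖ B) but 1 ∉ (T ∖ D) ∖ (B ∩ T).

(⊆) fails and (⊇) fails.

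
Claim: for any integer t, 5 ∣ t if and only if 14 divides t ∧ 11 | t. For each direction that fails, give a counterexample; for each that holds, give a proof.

[⇒] This fails: take t = 5. Certainly 5 ∣ 5, but 14 ∤ 5.

[⇐] This fails: take t = 154. Both 14 ∣ 154 and 11 ∣ 154, yet 154 is not a multiple of 5 (since 154 = 30·5 + 4), so 5 ∤ 154.

Neither direction holds.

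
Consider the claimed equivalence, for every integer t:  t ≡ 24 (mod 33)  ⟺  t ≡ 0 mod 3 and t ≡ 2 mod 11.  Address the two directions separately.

[⇐] If t ≡ 0 (mod 3) and t ≡ 2 (mod 11), then by the Chinese remainder theorem t ≡ 24 (mod 33). This is exactly t ≡ 24 (mod 33).

[⇒] Suppose t ≡ 24 (mod 33); write t = 33j + 24. Since 3 ∣ 33, reducing mod 3 gives t ≡ 24 ≡ 0 (mod 3); since 11 ∣ 33, reducing mod 11 gives t ≡ 24 ≡ 2 (mod 11).

Both directions hold.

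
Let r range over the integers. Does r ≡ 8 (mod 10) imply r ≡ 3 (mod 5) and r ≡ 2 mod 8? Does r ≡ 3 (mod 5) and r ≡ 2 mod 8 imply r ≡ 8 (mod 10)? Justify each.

Only the reverse direction holds.

(⟸) If r ≡ 3 (mod 5) and r ≡ 2 (mod 8), then by the Chinese remainder theorem r ≡ 18 (mod 40). Since 18 ≡ 8 (mod 10) and 10 ∣ 40, we get r ≡ 8 (mod 10).

(⟹) This fails: r = 8 gives 8 ≡ 8 (mod 10) but 8 ≡ 0 (mod 8), so the conjunction on the right does not hold.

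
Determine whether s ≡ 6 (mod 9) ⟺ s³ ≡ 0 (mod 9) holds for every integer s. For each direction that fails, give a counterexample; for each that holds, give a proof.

Forward direction. Suppose s ≡ 6 (mod 9). Write s = 9j + 6. Then (9j + 6)³ = 729j³ + 1458j² + 972j + 216 = 9(81j³ + 162j² + 108j + 24) + 0, so s³ ≡ 0 (mod 9).

Converse. This fails: take s = 0. Then 0³ = 0 ≡ 0 (mod 9), yet 0 ≡ 0 (mod 9), not 6.

Only the forward implication holds.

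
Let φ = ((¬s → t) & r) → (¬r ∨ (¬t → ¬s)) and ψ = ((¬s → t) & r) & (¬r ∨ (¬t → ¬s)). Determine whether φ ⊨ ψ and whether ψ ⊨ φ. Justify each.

(⇒) This fails. Under r = F, s = F, t = F, the left side is true but the right side is false.

(⇐) Assume the antecedent. If r is true, the antecedent forces (r = T, s = F, t = T) or (r = T, s = T, t = T), and the consequent holds there. If r is false, the antecedent cannot hold. Either way the consequent holds.

Only the reverse direction holds.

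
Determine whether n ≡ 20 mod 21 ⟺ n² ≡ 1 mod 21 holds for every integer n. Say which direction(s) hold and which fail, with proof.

The forward direction holds; the converse fails.

(⇒) Suppose n ≡ 20 mod 21. Write n = 21j + 20. Then (21j + 20)² = 441j² + 840j + 400 = 21(21j² + 40j + 19) + 1, so n² ≡ 1 (mod 21).

(⇐) This fails: take n = 1. Then 1² = 1 ≡ 1 (mod 21), yet 1 ≡ 1 (mod 21), not 20.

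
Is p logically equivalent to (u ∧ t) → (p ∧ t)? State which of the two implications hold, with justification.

[⇐] This fails. Under u = F, t = F, p = F, the left side is false but the right side is true.

[⇒] Assume the antecedent. If u is true, the antecedent forces (u = T, t = F, p = T) or (u = T, t = T, p = T), and (u ∧ t) → (p ∧ t) holds there. If u is false, (u ∧ t) → (p ∧ t) reduces to true regardless of the other variables. Either way (u ∧ t) → (p ∧ t) holds.

Not equivalent: only (⇒) holds.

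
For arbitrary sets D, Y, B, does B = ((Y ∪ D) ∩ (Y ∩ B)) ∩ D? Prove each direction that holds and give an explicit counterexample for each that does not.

(⟹) This inclusion fails. Take D = ∅, Y = ∅, B = {1}; then 1 ∈ B but 1 ∉ ((Y ∪ D) ∩ (Y ∩ B)) ∩ D.

(⟸) Let x ∈ ((Y ∪ D) ∩ (Y ∩ B)) ∩ D. Then x ∈ D ∩ Y ∩ B, from which x ∈ B.

(⊆) fails; (⊇) holds.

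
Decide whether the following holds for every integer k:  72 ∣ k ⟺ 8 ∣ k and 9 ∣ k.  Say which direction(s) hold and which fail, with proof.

Forward direction. If 72 ∣ k, write k = 72q. Since 72 = 9·8, k = 8·(9q), so 8 ∣ k; and since 72 = 8·9, k = 9·(8q), so 9 ∣ k.

Converse. Suppose 8 ∣ k and 9 ∣ k. Any common multiple of 8 and 9 is a multiple of their lcm; here gcd(8, 9) = 1, so lcm(8, 9) = 8·9 = 72, so 72 ∣ k.

Both directions hold; the statement is true.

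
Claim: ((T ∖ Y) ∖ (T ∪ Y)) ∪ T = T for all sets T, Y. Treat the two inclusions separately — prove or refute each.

(⟹) Let x ∈ ((T ∖ Y) ∖ (T ∪ Y)) ∪ T. Then either x ∈ T and x ∉ Y; or x ∈ T ∩ Y. In each case x ∈ T, so ((T ∖ Y) ∖ (T ∪ Y)) ∪ T ⊆ T.

(⟸) Let x ∈ T. Then either x ∈ T and x ∉ Y; or x ∈ T ∩ Y. In each case x ∈ ((T ∖ Y) ∖ (T ∪ Y)) ∪ T, so T ⊆ ((T ∖ Y) ∖ (T ∪ Y)) ∪ T.

Both inclusions hold; the sets are equal.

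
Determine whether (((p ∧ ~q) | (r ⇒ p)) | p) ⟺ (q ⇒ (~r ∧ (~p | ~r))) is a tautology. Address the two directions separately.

Forward direction. This fails. Under q = T, r = T, p = T, the left side is true but the right side is false.

Converse. This fails. Under q = F, r = T, p = F, the left side is false but the right side is true.

Neither implication holds.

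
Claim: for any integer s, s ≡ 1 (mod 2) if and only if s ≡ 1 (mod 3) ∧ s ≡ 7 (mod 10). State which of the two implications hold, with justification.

Not equivalent: only (⇐) holds.

(⟹) This fails: s = 1 gives 1 ≡ 1 (mod 2) but 1 ≡ 1 (mod 10), so the conjunction on the right does not hold.

(⟸) Conversely, if s ≡ 1 (mod 3) and s ≡ 7 (mod 10), then by the Chinese remainder theorem s ≡ 7 (mod 30). Since 7 ≡ 1 (mod 2) and 2 ∣ 30, we get s ≡ 1 (mod 2).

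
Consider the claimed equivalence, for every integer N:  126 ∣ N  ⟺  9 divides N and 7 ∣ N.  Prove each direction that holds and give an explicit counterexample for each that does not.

Not equivalent: only (⇒) holds.

[⇒] If 126 ∣ N, write N = 126q. Since 126 = 14·9, N = 9·(14q), so 9 ∣ N; and since 126 = 18·7, N = 7·(18q), so 7 ∣ N.

[⇐] This fails: take N = 63. Both 9 ∣ 63 and 7 ∣ 63, yet 63 is not a multiple of 126 (since 63 = 0·126 + 63), so 126 ∤ 63.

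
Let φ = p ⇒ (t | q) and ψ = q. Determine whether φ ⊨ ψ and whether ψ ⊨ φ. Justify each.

Only the reverse direction holds.

Forward direction. This fails. Under t = F, q = F, p = F, the left side is true but the right side is false.

Converse. Assume the antecedent. If t is true, p ⇒ (t | q) reduces to true regardless of the other variables. If t is false, the antecedent forces (t = F, q = T, p = F) or (t = F, q = T, p = T), and p ⇒ (t | q) holds there. Either way p ⇒ (t | q) holds.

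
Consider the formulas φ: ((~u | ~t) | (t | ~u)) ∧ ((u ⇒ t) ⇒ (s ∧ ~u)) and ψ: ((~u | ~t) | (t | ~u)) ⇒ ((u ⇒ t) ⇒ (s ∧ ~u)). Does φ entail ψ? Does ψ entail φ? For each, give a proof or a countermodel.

(⇒) Assume the antecedent. If u is true, the antecedent forces (t = F, u = T, s = F) or (t = F, u = T, s = T), and the consequent holds there. If u is false, the antecedent forces (t = F, u = F, s = T) or (t = T, u = F, s = T), and the consequent holds there. Either way the consequent holds.

(⇐) Assume the antecedent. If u is true, the antecedent forces (t = F, u = T, s = F) or (t = F, u = T, s = T), and the consequent holds there. If u is false, the antecedent forces (t = F, u = F, s = T) or (t = T, u = F, s = T), and the consequent holds there. Either way the consequent holds.

Both directions hold; the statement is true.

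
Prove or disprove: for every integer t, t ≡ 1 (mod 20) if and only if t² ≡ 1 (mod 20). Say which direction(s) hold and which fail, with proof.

(→) Suppose t ≡ 1 (mod 20). Write t = 20j + 1. Then (20j + 1)² = 400j² + 40j + 1 = 20(20j² + 2j) + 1, so t² ≡ 1 (mod 20).

(←) This fails: take t = 9. Then 9² = 81 ≡ 1 (mod 20), yet 9 ≡ 9 (mod 20), not 1.

(⇒) holds; (⇐) fails.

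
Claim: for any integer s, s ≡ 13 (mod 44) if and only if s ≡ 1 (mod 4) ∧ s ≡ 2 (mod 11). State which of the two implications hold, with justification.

[⇒] Suppose s ≡ 13 (mod 44); write s = 44j + 13. Since 4 ∣ 44, reducing mod 4 gives s ≡ 13 ≡ 1 (mod 4); since 11 ∣ 44, reducing mod 11 gives s ≡ 13 ≡ 2 (mod 11).

[⇐] Conversely, if s ≡ 1 (mod 4) and s ≡ 2 (mod 11), then by the Chinese remainder theorem s ≡ 13 (mod 44). This is exactly s ≡ 13 (mod 44).

The biconditional holds.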